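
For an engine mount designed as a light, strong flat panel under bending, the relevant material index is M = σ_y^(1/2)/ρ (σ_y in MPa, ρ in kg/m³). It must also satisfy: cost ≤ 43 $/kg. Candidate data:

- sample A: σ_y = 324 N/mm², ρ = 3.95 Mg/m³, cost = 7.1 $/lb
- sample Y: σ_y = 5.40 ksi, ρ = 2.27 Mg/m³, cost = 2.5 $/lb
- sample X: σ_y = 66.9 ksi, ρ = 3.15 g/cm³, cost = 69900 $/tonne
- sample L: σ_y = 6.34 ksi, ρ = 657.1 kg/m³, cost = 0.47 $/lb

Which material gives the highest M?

sample L

Screen on constraints: cost ≤ 43 $/kg. Survivors: sample A, sample Y, sample L.
In SI units:
  sample A: σ_y = 324.0 MPa, ρ = 3950 kg/m³
  sample Y: σ_y = 37.23 MPa, ρ = 2270 kg/m³
  sample L: σ_y = 43.71 MPa, ρ = 657.1 kg/m³
  sample L: M = 10.1×10⁻³
  sample A: M = 4.56×10⁻³
  sample Y: M = 2.69×10⁻³
Sample L has the largest M.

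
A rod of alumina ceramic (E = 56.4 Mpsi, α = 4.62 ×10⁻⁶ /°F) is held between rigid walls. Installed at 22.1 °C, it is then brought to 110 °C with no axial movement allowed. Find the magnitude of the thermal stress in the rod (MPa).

E = 56.4 Mpsi = 388.9 GPa.
α = 4.62×10⁻⁶/°F × 9/5 = 8.32×10⁻⁶/K.
ΔT = 87.90 K. Constrained thermal stress σ = E·α·ΔT = 388.9×10³ MPa × 8.32×10⁻⁶ × 87.90 = 284 MPa (compressive).

284 MPa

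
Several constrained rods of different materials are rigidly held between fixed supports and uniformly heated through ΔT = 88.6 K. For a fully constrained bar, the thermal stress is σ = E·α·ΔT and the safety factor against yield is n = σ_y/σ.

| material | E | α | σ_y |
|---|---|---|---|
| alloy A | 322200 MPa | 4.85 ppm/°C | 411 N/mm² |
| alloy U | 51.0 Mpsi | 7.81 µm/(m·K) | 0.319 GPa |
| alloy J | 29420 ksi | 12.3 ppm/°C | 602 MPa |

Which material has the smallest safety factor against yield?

With everything in SI (GPa, ×10⁻⁶/K, MPa):
  alloy A: E = 322.2, α = 4.85, σ_y = 411.0 → σ = 138 MPa, n = 2.97
  alloy U: E = 351.6, α = 7.81, σ_y = 319.0 → σ = 243 MPa, n = 1.31
  alloy J: E = 202.8, α = 12.3, σ_y = 602.0 → σ = 221 MPa, n = 2.72
Smallest n: alloy U with n = 1.31.

alloy U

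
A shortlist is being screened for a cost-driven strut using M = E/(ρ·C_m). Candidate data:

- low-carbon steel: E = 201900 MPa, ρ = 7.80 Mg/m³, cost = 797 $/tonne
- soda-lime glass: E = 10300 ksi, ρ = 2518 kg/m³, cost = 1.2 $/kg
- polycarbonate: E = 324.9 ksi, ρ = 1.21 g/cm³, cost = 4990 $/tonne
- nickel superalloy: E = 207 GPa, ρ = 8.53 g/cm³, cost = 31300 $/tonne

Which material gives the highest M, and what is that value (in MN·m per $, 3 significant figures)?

low-carbon steel, M = 32.5 MN·m per $

Normalizing units and computing the index:
  low-carbon steel: E = 201.9 GPa, ρ = 7800 kg/m³, cost = 0.7970 $/kg
  soda-lime glass: E = 71.02 GPa, ρ = 2518 kg/m³, cost = 1.200 $/kg
  polycarbonate: E = 2.240 GPa, ρ = 1210 kg/m³, cost = 4.990 $/kg
  nickel superalloy: E = 207.0 GPa, ρ = 8530 kg/m³, cost = 31.30 $/kg
  low-carbon steel: M = 32.5 MN·m per $
  soda-lime glass: M = 23.5 MN·m per $
  nickel superalloy: M = 0.775 MN·m per $
  polycarbonate: M = 0.371 MN·m per $
Highest index: low-carbon steel.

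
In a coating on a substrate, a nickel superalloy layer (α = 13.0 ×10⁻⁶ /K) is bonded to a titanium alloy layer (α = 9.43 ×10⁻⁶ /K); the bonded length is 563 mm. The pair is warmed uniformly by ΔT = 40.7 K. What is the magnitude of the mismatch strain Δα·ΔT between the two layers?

1.45×10⁻⁴

Δα = |13.0 − 9.43|×10⁻⁶/K = 3.57×10⁻⁶/K.
Mismatch strain = Δα·ΔT = 3.57×10⁻⁶ × 40.7 = 1.45×10⁻⁴.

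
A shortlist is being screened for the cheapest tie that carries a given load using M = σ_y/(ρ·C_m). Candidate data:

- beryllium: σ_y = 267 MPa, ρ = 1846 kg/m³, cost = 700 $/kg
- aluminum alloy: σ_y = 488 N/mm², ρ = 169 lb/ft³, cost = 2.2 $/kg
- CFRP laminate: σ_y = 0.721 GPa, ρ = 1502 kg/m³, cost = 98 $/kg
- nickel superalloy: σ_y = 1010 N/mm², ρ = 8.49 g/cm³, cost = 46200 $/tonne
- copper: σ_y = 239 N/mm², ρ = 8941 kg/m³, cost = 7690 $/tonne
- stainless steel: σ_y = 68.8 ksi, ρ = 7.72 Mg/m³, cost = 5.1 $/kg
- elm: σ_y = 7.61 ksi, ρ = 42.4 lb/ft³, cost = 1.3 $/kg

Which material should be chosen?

aluminum alloy

Convert each candidate to consistent units, then evaluate M:
  beryllium: σ_y = 267.0 MPa, ρ = 1846 kg/m³, cost = 700.0 $/kg
  aluminum alloy: σ_y = 488.0 MPa, ρ = 2707 kg/m³, cost = 2.200 $/kg
  CFRP laminate: σ_y = 721.0 MPa, ρ = 1502 kg/m³, cost = 98.00 $/kg
  nickel superalloy: σ_y = 1010 MPa, ρ = 8490 kg/m³, cost = 46.20 $/kg
  copper: σ_y = 239.0 MPa, ρ = 8941 kg/m³, cost = 7.690 $/kg
  stainless steel: σ_y = 474.4 MPa, ρ = 7720 kg/m³, cost = 5.100 $/kg
  elm: σ_y = 52.47 MPa, ρ = 679.2 kg/m³, cost = 1.300 $/kg
  aluminum alloy: M = 81.9 kN·m per $
  elm: M = 59.4 kN·m per $
  stainless steel: M = 12.0 kN·m per $
  CFRP laminate: M = 4.90 kN·m per $
  copper: M = 3.48 kN·m per $
  nickel superalloy: M = 2.57 kN·m per $
  beryllium: M = 0.207 kN·m per $
The maximum is for aluminum alloy.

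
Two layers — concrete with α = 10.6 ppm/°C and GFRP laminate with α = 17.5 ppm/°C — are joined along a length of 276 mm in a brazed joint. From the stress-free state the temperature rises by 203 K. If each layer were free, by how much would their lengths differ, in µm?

Δα = |10.6 − 17.5|×10⁻⁶/K = 6.90×10⁻⁶/K.
ΔL_mismatch = Δα·L·ΔT = 6.90×10⁻⁶ × 276.0 mm × 203.0 K = 387 µm.

387 µm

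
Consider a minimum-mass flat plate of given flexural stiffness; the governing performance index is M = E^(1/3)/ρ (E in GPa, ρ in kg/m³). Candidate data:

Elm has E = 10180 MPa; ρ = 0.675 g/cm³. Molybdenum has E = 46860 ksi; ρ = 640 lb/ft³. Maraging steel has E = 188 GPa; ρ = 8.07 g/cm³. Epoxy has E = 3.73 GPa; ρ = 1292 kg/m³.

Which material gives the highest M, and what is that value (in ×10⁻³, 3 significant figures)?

elm, M = 3.21×10⁻³

After converting to SI:
  elm: E = 10.18 GPa, ρ = 675.0 kg/m³
  molybdenum: E = 323.1 GPa, ρ = 10250 kg/m³
  maraging steel: E = 188.0 GPa, ρ = 8070 kg/m³
  epoxy: E = 3.730 GPa, ρ = 1292 kg/m³
  elm: M = 3.21×10⁻³
  epoxy: M = 1.20×10⁻³
  maraging steel: M = 0.710×10⁻³
  molybdenum: M = 0.669×10⁻³
Elm ranks first.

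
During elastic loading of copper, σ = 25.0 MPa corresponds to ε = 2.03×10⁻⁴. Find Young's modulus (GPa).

E = σ/ε = 25.0 MPa / 2.03×10⁻⁴ = 123200 MPa = 123 GPa.

123 GPa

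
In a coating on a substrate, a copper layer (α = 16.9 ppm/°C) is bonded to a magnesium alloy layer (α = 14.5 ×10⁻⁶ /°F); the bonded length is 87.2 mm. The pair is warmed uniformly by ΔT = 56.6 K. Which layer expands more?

magnesium alloy: α = 14.5×10⁻⁶/°F × 9/5 = 26.1×10⁻⁶/K.
α(copper) = 16.9×10⁻⁶/K vs α(magnesium alloy) = 26.1×10⁻⁶/K.
Higher α expands more for the same ΔT: magnesium alloy.

magnesium alloy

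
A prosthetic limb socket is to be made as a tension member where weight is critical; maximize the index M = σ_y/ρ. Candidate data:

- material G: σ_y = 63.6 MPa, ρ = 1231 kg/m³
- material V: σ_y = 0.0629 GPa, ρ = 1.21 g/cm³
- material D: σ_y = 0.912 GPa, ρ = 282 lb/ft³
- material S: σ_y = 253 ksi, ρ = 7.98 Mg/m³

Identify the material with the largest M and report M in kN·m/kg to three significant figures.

material S, M = 219 kN·m/kg

After converting to SI:
  material G: σ_y = 63.60 MPa, ρ = 1231 kg/m³
  material V: σ_y = 62.90 MPa, ρ = 1210 kg/m³
  material D: σ_y = 912.0 MPa, ρ = 4517 kg/m³
  material S: σ_y = 1744 MPa, ρ = 7980 kg/m³
  material S: M = 219 kN·m/kg
  material D: M = 202 kN·m/kg
  material V: M = 52.0 kN·m/kg
  material G: M = 51.7 kN·m/kg
Material S has the largest M.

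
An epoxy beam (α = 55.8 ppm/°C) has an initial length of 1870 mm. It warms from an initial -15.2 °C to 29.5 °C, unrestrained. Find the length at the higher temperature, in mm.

ΔT = 29.5 − (-15.2) = 44.70 K.
ΔL = α·L₀·ΔT = 55.8×10⁻⁶ × 1870 mm × 44.70 K = 4.66 mm.
L = L₀ + ΔL = 1870 + 4.66 = 1874.7 mm.

1874.7 mm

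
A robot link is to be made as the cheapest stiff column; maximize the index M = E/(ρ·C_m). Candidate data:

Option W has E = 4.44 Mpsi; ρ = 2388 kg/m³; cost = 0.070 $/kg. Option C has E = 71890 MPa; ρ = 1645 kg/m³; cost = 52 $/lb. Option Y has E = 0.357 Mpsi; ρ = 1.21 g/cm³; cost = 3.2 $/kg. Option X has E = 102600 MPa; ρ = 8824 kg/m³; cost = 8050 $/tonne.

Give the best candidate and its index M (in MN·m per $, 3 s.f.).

option W, M = 183 MN·m per $

Convert each candidate to consistent units, then evaluate M:
  option W: E = 30.61 GPa, ρ = 2388 kg/m³, cost = 0.07000 $/kg
  option C: E = 71.89 GPa, ρ = 1645 kg/m³, cost = 114.6 $/kg
  option Y: E = 2.461 GPa, ρ = 1210 kg/m³, cost = 3.200 $/kg
  option X: E = 102.6 GPa, ρ = 8824 kg/m³, cost = 8.050 $/kg
  option W: M = 183 MN·m per $
  option X: M = 1.44 MN·m per $
  option Y: M = 0.636 MN·m per $
  option C: M = 0.381 MN·m per $
Highest index: option W.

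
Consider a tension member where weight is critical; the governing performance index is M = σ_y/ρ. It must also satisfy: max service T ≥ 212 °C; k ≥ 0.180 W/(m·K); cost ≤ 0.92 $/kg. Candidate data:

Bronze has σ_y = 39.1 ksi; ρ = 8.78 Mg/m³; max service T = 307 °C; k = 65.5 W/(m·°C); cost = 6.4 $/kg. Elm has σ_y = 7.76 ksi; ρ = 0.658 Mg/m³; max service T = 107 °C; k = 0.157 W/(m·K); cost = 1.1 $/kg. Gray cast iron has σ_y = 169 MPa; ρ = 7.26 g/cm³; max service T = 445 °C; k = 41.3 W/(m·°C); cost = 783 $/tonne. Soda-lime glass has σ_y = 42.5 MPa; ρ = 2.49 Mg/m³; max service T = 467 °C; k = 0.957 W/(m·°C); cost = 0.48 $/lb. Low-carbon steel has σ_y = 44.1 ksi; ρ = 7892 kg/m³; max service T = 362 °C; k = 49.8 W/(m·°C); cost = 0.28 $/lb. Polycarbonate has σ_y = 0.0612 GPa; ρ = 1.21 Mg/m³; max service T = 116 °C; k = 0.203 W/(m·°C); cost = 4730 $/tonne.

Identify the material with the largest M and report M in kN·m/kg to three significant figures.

Screen on constraints: max service T ≥ 212 °C; k ≥ 0.180 W/(m·K); cost ≤ 0.92 $/kg. Survivors: gray cast iron, low-carbon steel.
Putting every candidate on a common basis:
  gray cast iron: σ_y = 169.0 MPa, ρ = 7260 kg/m³
  low-carbon steel: σ_y = 304.1 MPa, ρ = 7892 kg/m³
  low-carbon steel: M = 38.5 kN·m/kg
  gray cast iron: M = 23.3 kN·m/kg
The maximum is for low-carbon steel.

low-carbon steel, M = 38.5 kN·m/kg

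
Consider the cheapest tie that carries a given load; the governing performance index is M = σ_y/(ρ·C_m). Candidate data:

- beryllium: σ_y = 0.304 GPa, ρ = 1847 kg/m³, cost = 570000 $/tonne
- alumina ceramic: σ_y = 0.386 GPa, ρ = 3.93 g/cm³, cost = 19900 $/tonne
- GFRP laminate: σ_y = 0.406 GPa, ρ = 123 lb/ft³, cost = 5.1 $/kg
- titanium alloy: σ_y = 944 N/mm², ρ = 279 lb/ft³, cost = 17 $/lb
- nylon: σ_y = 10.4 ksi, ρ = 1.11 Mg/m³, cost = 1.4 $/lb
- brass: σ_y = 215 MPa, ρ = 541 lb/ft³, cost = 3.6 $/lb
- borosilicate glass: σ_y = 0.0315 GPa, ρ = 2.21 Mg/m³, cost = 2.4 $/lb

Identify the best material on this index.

Putting every candidate on a common basis:
  beryllium: σ_y = 304.0 MPa, ρ = 1847 kg/m³, cost = 570.0 $/kg
  alumina ceramic: σ_y = 386.0 MPa, ρ = 3930 kg/m³, cost = 19.90 $/kg
  GFRP laminate: σ_y = 406.0 MPa, ρ = 1970 kg/m³, cost = 5.100 $/kg
  titanium alloy: σ_y = 944.0 MPa, ρ = 4469 kg/m³, cost = 37.48 $/kg
  nylon: σ_y = 71.71 MPa, ρ = 1110 kg/m³, cost = 3.086 $/kg
  brass: σ_y = 215.0 MPa, ρ = 8666 kg/m³, cost = 7.937 $/kg
  borosilicate glass: σ_y = 31.50 MPa, ρ = 2210 kg/m³, cost = 5.291 $/kg
  GFRP laminate: M = 40.4 kN·m per $
  nylon: M = 20.9 kN·m per $
  titanium alloy: M = 5.64 kN·m per $
  alumina ceramic: M = 4.94 kN·m per $
  brass: M = 3.13 kN·m per $
  borosilicate glass: M = 2.69 kN·m per $
  beryllium: M = 0.289 kN·m per $
The maximum is for GFRP laminate.

GFRP laminate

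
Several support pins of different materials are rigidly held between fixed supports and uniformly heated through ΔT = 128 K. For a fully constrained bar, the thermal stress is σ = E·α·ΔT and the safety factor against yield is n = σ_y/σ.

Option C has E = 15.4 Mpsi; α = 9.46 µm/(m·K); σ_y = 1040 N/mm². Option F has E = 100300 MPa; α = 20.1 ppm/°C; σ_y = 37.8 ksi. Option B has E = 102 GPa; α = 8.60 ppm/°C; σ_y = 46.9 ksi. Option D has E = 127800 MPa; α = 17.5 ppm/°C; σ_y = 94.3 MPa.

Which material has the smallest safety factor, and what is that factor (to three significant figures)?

option D, n = 0.329

Converting E to GPa, α to ×10⁻⁶/K, σ_y to MPa, then σ and n for each:
  option C: E = 106.2, α = 9.46, σ_y = 1040 → σ = 129 MPa, n = 8.09
  option F: E = 100.3, α = 20.1, σ_y = 260.6 → σ = 258 MPa, n = 1.01
  option B: E = 102.0, α = 8.60, σ_y = 323.4 → σ = 112 MPa, n = 2.88
  option D: E = 127.8, α = 17.5, σ_y = 94.30 → σ = 286 MPa, n = 0.329
Smallest n: option D with n = 0.329.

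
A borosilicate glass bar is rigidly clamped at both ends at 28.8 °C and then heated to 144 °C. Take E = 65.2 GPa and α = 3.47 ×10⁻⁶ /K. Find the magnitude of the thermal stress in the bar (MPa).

ΔT = 115.2 K. Constrained thermal stress σ = E·α·ΔT = 65.20×10³ MPa × 3.47×10⁻⁶ × 115.2 = 26.1 MPa (compressive).

26.1 MPa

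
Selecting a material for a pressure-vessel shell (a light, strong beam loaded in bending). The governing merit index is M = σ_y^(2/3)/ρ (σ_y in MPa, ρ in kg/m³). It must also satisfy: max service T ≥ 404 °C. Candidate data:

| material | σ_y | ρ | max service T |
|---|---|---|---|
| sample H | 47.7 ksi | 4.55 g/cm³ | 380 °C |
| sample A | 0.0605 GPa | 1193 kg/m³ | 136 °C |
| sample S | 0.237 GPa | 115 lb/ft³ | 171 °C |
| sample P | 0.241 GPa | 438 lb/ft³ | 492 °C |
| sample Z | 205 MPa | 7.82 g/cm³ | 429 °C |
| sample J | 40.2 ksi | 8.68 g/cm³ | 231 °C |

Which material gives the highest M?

Screen on constraints: max service T ≥ 404 °C. Survivors: sample P, sample Z.
After converting to SI:
  sample P: σ_y = 241.0 MPa, ρ = 7016 kg/m³
  sample Z: σ_y = 205.0 MPa, ρ = 7820 kg/m³
  sample P: M = 5.52×10⁻³
  sample Z: M = 4.45×10⁻³
Sample P has the largest M.

sample P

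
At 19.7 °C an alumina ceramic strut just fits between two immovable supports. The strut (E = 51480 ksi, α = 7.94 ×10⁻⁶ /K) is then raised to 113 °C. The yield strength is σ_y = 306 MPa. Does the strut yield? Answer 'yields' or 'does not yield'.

does not yield

E = 51480 ksi = 354.9 GPa.
ΔT = 93.30 K. Constrained thermal stress σ = E·α·ΔT = 354.9×10³ MPa × 7.94×10⁻⁶ × 93.30 = 263 MPa (compressive).
Compare to σ_y = 306 MPa: σ < σ_y, so it does not yield.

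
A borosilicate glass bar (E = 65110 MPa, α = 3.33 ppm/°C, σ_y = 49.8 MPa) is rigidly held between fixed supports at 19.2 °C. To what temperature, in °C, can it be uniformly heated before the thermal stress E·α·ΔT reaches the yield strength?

E = 65110 MPa = 65.11 GPa.
E·α·ΔT = 49.80 MPa ⇒ ΔT = 49.80 / (65.11×10³ × 3.33×10⁻⁶) = 229.7 K.
T = 19.2 + 229.7 = 248.9 °C.

249 °C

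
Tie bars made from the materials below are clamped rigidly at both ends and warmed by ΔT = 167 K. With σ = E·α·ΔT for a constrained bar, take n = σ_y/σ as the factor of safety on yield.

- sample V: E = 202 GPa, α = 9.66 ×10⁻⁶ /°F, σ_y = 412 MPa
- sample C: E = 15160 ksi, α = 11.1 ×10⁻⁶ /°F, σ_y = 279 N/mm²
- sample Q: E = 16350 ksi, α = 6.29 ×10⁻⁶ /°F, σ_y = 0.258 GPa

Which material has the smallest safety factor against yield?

sample V

Converting E to GPa, α to ×10⁻⁶/K, σ_y to MPa, then σ and n for each:
  sample V: E = 202.0, α = 17.4, σ_y = 412.0 → σ = 587 MPa, n = 0.702
  sample C: E = 104.5, α = 20.0, σ_y = 279.0 → σ = 349 MPa, n = 0.800
  sample Q: E = 112.7, α = 11.3, σ_y = 258.0 → σ = 213 MPa, n = 1.21
Sample V has the lowest safety factor, n = 0.702.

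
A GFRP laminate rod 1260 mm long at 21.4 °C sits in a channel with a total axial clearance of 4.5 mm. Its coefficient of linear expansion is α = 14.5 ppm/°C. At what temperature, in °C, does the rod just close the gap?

268 °C

α·L₀·ΔT = 4.5 mm ⇒ ΔT = 4.5 / (14.5×10⁻⁶ × 1260.0) = 246.3 K.
T = 21.4 + 246.3 = 267.7 °C.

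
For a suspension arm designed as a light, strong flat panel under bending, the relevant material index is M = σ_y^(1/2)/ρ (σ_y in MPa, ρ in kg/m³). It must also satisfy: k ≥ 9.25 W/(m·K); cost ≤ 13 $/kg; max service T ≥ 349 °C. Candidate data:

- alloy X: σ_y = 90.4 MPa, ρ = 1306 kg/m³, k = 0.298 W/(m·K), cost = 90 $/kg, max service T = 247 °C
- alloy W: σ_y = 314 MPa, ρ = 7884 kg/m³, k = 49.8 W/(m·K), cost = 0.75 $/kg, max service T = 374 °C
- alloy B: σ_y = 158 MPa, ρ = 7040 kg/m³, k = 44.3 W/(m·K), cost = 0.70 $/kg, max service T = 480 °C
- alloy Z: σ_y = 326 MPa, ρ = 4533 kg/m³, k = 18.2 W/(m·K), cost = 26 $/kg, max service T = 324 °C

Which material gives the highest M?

Screen on constraints: k ≥ 9.25 W/(m·K); cost ≤ 13 $/kg; max service T ≥ 349 °C. Survivors: alloy W, alloy B.
Computing M directly (units already consistent):
  alloy W: M = 2.25×10⁻³
  alloy B: M = 1.79×10⁻³
The maximum is for alloy W.

alloy W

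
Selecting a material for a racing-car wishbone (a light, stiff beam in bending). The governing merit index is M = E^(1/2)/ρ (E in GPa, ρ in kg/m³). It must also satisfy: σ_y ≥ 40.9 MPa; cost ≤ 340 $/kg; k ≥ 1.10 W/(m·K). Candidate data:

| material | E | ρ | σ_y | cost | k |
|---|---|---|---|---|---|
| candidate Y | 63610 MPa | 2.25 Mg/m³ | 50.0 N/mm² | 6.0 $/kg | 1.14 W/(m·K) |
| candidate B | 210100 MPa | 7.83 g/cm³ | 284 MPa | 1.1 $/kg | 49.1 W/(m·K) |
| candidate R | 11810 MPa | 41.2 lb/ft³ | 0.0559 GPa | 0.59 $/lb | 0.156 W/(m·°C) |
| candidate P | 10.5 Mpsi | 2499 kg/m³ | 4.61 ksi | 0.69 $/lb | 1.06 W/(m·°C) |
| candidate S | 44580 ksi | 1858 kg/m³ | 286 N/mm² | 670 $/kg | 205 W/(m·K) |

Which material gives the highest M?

candidate Y

Screen on constraints: σ_y ≥ 40.9 MPa; cost ≤ 340 $/kg; k ≥ 1.10 W/(m·K). Survivors: candidate Y, candidate B.
Convert each candidate to consistent units, then evaluate M:
  candidate Y: E = 63.61 GPa, ρ = 2250 kg/m³
  candidate B: E = 210.1 GPa, ρ = 7830 kg/m³
  candidate Y: M = 3.54×10⁻³
  candidate B: M = 1.85×10⁻³
Candidate Y has the largest M.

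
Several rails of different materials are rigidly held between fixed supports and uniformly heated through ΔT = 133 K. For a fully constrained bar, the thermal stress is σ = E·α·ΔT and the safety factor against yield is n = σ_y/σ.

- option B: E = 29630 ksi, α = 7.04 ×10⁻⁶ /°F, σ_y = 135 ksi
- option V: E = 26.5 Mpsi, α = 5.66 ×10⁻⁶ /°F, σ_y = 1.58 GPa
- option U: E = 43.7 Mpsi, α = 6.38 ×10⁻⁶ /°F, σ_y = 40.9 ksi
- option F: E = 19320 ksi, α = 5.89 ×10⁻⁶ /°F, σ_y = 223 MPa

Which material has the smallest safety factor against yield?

option U

With everything in SI (GPa, ×10⁻⁶/K, MPa):
  option B: E = 204.3, α = 12.7, σ_y = 930.8 → σ = 344 MPa, n = 2.70
  option V: E = 182.7, α = 10.2, σ_y = 1580 → σ = 248 MPa, n = 6.38
  option U: E = 301.3, α = 11.5, σ_y = 282.0 → σ = 460 MPa, n = 0.613
  option F: E = 133.2, α = 10.6, σ_y = 223.0 → σ = 188 MPa, n = 1.19
The minimum is option U at n = 0.613.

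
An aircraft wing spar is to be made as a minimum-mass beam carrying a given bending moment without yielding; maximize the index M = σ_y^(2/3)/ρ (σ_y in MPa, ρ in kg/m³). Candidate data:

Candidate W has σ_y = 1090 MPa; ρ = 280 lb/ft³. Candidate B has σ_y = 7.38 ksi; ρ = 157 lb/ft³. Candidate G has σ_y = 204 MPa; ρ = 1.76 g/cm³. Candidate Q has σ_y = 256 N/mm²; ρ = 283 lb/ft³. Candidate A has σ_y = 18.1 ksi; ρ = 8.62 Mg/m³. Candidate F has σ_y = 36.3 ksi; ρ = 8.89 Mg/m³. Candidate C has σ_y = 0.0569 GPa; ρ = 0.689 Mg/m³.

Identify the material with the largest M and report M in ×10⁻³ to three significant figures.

In SI units:
  candidate W: σ_y = 1090 MPa, ρ = 4485 kg/m³
  candidate B: σ_y = 50.88 MPa, ρ = 2515 kg/m³
  candidate G: σ_y = 204.0 MPa, ρ = 1760 kg/m³
  candidate Q: σ_y = 256.0 MPa, ρ = 4533 kg/m³
  candidate A: σ_y = 124.8 MPa, ρ = 8620 kg/m³
  candidate F: σ_y = 250.3 MPa, ρ = 8890 kg/m³
  candidate C: σ_y = 56.90 MPa, ρ = 689.0 kg/m³
  candidate W: M = 23.6×10⁻³
  candidate C: M = 21.5×10⁻³
  candidate G: M = 19.7×10⁻³
  candidate Q: M = 8.89×10⁻³
  candidate B: M = 5.46×10⁻³
  candidate F: M = 4.47×10⁻³
  candidate A: M = 2.90×10⁻³
The maximum is for candidate W.

candidate W, M = 23.6×10⁻³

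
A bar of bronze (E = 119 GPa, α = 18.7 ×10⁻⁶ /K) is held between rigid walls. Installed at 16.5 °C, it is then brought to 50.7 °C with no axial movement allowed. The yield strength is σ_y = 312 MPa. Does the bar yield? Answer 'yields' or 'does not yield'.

does not yield

ΔT = 34.20 K. Constrained thermal stress σ = E·α·ΔT = 119.0×10³ MPa × 18.7×10⁻⁶ × 34.20 = 76.1 MPa (compressive).
Compare to σ_y = 312 MPa: σ < σ_y, so it does not yield.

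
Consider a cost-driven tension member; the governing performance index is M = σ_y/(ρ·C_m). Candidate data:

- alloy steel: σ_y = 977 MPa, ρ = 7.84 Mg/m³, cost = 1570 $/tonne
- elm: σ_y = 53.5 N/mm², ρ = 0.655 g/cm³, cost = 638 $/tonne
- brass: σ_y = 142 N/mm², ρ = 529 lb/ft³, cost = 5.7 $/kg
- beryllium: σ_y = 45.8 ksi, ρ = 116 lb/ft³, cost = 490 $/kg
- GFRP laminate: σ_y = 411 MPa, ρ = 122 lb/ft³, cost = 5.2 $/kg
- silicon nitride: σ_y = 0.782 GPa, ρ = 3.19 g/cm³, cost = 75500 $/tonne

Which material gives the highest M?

Putting every candidate on a common basis:
  alloy steel: σ_y = 977.0 MPa, ρ = 7840 kg/m³, cost = 1.570 $/kg
  elm: σ_y = 53.50 MPa, ρ = 655.0 kg/m³, cost = 0.6380 $/kg
  brass: σ_y = 142.0 MPa, ρ = 8474 kg/m³, cost = 5.700 $/kg
  beryllium: σ_y = 315.8 MPa, ρ = 1858 kg/m³, cost = 490.0 $/kg
  GFRP laminate: σ_y = 411.0 MPa, ρ = 1954 kg/m³, cost = 5.200 $/kg
  silicon nitride: σ_y = 782.0 MPa, ρ = 3190 kg/m³, cost = 75.50 $/kg
  elm: M = 128 kN·m per $
  alloy steel: M = 79.4 kN·m per $
  GFRP laminate: M = 40.4 kN·m per $
  silicon nitride: M = 3.25 kN·m per $
  brass: M = 2.94 kN·m per $
  beryllium: M = 0.347 kN·m per $
Elm has the largest M.

elm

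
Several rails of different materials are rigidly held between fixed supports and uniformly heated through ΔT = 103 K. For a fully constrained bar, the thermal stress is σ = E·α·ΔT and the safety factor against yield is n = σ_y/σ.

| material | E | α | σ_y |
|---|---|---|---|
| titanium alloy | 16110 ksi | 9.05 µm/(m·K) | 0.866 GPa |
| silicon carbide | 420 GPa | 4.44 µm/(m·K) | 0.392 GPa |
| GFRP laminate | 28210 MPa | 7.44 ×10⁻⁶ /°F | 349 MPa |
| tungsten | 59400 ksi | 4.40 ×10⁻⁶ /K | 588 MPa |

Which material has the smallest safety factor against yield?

Per material, after unit conversion:
  titanium alloy: E = 111.1, α = 9.05, σ_y = 866.0 → σ = 104 MPa, n = 8.36
  silicon carbide: E = 420.0, α = 4.44, σ_y = 392.0 → σ = 192 MPa, n = 2.04
  GFRP laminate: E = 28.21, α = 13.4, σ_y = 349.0 → σ = 38.9 MPa, n = 8.97
  tungsten: E = 409.5, α = 4.40, σ_y = 588.0 → σ = 186 MPa, n = 3.17
Smallest n: silicon carbide with n = 2.04.

silicon carbide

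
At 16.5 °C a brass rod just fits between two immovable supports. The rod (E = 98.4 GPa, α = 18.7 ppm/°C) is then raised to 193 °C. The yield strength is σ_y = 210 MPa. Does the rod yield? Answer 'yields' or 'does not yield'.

ΔT = 176.5 K. Constrained thermal stress σ = E·α·ΔT = 98.40×10³ MPa × 18.7×10⁻⁶ × 176.5 = 325 MPa (compressive).
Compare to σ_y = 210 MPa: σ ≥ σ_y, so it yields.

yields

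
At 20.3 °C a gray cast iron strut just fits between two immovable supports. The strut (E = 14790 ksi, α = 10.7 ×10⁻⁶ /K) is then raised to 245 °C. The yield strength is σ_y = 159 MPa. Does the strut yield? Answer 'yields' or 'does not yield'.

yields

E = 14790 ksi = 102.0 GPa.
ΔT = 224.7 K. Constrained thermal stress σ = E·α·ΔT = 102.0×10³ MPa × 10.7×10⁻⁶ × 224.7 = 245 MPa (compressive).
Compare to σ_y = 159 MPa: σ ≥ σ_y, so it yields.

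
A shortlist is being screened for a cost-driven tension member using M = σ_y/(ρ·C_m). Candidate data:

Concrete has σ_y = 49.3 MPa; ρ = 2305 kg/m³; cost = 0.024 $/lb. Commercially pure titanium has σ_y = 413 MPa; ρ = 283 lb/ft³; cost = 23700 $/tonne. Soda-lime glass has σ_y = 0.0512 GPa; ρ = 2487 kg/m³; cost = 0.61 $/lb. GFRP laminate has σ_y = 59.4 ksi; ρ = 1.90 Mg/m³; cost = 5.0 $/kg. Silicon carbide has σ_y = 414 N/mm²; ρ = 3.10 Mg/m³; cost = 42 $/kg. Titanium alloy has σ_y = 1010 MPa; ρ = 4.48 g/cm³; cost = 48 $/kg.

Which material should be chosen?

concrete

In SI units:
  concrete: σ_y = 49.30 MPa, ρ = 2305 kg/m³, cost = 0.05291 $/kg
  commercially pure titanium: σ_y = 413.0 MPa, ρ = 4533 kg/m³, cost = 23.70 $/kg
  soda-lime glass: σ_y = 51.20 MPa, ρ = 2487 kg/m³, cost = 1.345 $/kg
  GFRP laminate: σ_y = 409.5 MPa, ρ = 1900 kg/m³, cost = 5.000 $/kg
  silicon carbide: σ_y = 414.0 MPa, ρ = 3100 kg/m³, cost = 42.00 $/kg
  titanium alloy: σ_y = 1010 MPa, ρ = 4480 kg/m³, cost = 48.00 $/kg
  concrete: M = 404 kN·m per $
  GFRP laminate: M = 43.1 kN·m per $
  soda-lime glass: M = 15.3 kN·m per $
  titanium alloy: M = 4.70 kN·m per $
  commercially pure titanium: M = 3.84 kN·m per $
  silicon carbide: M = 3.18 kN·m per $
Highest index: concrete.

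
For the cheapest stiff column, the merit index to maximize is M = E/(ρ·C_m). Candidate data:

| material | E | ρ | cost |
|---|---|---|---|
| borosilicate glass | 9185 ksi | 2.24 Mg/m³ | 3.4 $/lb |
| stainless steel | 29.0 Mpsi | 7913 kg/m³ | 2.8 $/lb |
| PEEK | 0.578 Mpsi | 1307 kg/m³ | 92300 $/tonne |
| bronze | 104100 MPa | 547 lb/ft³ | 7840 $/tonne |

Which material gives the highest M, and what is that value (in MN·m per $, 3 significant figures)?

stainless steel, M = 4.09 MN·m per $

After converting to SI:
  borosilicate glass: E = 63.33 GPa, ρ = 2240 kg/m³, cost = 7.496 $/kg
  stainless steel: E = 199.9 GPa, ρ = 7913 kg/m³, cost = 6.173 $/kg
  PEEK: E = 3.985 GPa, ρ = 1307 kg/m³, cost = 92.30 $/kg
  bronze: E = 104.1 GPa, ρ = 8762 kg/m³, cost = 7.840 $/kg
  stainless steel: M = 4.09 MN·m per $
  borosilicate glass: M = 3.77 MN·m per $
  bronze: M = 1.52 MN·m per $
  PEEK: M = 0.0330 MN·m per $
Stainless steel ranks first.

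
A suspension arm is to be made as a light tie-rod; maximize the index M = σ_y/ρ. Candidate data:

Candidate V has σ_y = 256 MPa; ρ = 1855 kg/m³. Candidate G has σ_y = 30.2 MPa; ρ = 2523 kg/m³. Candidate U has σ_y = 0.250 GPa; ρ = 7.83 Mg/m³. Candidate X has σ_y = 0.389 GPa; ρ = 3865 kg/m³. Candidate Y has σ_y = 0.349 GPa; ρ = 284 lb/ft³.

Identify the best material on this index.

Normalizing units and computing the index:
  candidate V: σ_y = 256.0 MPa, ρ = 1855 kg/m³
  candidate G: σ_y = 30.20 MPa, ρ = 2523 kg/m³
  candidate U: σ_y = 250.0 MPa, ρ = 7830 kg/m³
  candidate X: σ_y = 389.0 MPa, ρ = 3865 kg/m³
  candidate Y: σ_y = 349.0 MPa, ρ = 4549 kg/m³
  candidate V: M = 138 kN·m/kg
  candidate X: M = 101 kN·m/kg
  candidate Y: M = 76.7 kN·m/kg
  candidate U: M = 31.9 kN·m/kg
  candidate G: M = 12.0 kN·m/kg
The maximum is for candidate V.

candidate V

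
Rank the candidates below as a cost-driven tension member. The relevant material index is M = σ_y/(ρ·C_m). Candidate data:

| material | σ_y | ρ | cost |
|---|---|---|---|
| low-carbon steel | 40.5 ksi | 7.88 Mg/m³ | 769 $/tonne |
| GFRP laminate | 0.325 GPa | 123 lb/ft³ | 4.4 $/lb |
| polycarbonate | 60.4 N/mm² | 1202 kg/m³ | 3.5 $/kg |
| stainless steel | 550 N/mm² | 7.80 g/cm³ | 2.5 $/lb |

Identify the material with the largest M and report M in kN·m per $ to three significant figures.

low-carbon steel, M = 46.1 kN·m per $

Convert each candidate to consistent units, then evaluate M:
  low-carbon steel: σ_y = 279.2 MPa, ρ = 7880 kg/m³, cost = 0.7690 $/kg
  GFRP laminate: σ_y = 325.0 MPa, ρ = 1970 kg/m³, cost = 9.700 $/kg
  polycarbonate: σ_y = 60.40 MPa, ρ = 1202 kg/m³, cost = 3.500 $/kg
  stainless steel: σ_y = 550.0 MPa, ρ = 7800 kg/m³, cost = 5.511 $/kg
  low-carbon steel: M = 46.1 kN·m per $
  GFRP laminate: M = 17.0 kN·m per $
  polycarbonate: M = 14.4 kN·m per $
  stainless steel: M = 12.8 kN·m per $
Low-carbon steel has the largest M.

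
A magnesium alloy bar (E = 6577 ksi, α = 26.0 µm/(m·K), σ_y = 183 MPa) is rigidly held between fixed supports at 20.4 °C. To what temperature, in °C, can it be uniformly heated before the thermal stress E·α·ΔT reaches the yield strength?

E = 6577 ksi = 45.35 GPa.
E·α·ΔT = 183.0 MPa ⇒ ΔT = 183.0 / (45.35×10³ × 26.0×10⁻⁶) = 155.2 K.
T = 20.4 + 155.2 = 175.6 °C.

176 °C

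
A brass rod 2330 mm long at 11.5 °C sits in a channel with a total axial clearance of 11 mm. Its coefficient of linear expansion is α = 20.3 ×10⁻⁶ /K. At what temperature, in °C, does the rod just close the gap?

244 °C

α·L₀·ΔT = 11.0 mm ⇒ ΔT = 11.0 / (20.3×10⁻⁶ × 2330.0) = 232.6 K.
T = 11.5 + 232.6 = 244.1 °C.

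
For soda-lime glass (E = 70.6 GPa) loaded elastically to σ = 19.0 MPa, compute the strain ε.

2.69×10⁻⁴

ε = σ/E = 19.0 / 70600 = 2.69×10⁻⁴.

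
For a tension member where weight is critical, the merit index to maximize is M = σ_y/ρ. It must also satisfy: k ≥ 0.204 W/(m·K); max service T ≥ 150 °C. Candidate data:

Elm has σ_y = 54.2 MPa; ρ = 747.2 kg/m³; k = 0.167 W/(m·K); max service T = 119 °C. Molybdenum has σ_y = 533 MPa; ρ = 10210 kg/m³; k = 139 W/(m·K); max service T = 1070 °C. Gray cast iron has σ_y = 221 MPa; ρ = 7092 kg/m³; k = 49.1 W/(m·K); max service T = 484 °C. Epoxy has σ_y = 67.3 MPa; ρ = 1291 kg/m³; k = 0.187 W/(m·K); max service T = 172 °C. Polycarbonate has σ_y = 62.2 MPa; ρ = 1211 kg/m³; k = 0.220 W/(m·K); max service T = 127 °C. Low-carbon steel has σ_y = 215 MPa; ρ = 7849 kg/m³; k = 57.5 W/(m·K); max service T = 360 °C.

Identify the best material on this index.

molybdenum

Screen on constraints: k ≥ 0.204 W/(m·K); max service T ≥ 150 °C. Survivors: molybdenum, gray cast iron, low-carbon steel.
Computing M directly (units already consistent):
  molybdenum: M = 52.2 kN·m/kg
  gray cast iron: M = 31.2 kN·m/kg
  low-carbon steel: M = 27.4 kN·m/kg
Highest index: molybdenum.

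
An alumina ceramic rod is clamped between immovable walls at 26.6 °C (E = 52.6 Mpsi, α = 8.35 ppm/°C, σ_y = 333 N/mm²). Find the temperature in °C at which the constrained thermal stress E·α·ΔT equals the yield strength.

E = 52.6 Mpsi = 362.7 GPa.
σ_y = 333 N/mm² = 333.0 MPa.
E·α·ΔT = 333.0 MPa ⇒ ΔT = 333.0 / (362.7×10³ × 8.35×10⁻⁶) = 110.0 K.
T = 26.6 + 110.0 = 136.6 °C.

137 °C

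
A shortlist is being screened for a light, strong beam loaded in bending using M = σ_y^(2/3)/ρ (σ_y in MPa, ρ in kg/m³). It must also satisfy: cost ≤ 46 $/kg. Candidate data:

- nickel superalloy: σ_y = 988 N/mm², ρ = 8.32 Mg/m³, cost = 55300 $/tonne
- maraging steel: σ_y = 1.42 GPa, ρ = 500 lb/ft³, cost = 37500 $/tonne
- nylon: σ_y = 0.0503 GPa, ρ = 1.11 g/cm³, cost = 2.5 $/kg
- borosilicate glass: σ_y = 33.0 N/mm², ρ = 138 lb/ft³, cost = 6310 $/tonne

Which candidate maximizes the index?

maraging steel

Screen on constraints: cost ≤ 46 $/kg. Survivors: maraging steel, nylon, borosilicate glass.
After converting to SI:
  maraging steel: σ_y = 1420 MPa, ρ = 8009 kg/m³
  nylon: σ_y = 50.30 MPa, ρ = 1110 kg/m³
  borosilicate glass: σ_y = 33.00 MPa, ρ = 2211 kg/m³
  maraging steel: M = 15.8×10⁻³
  nylon: M = 12.3×10⁻³
  borosilicate glass: M = 4.65×10⁻³
The maximum is for maraging steel.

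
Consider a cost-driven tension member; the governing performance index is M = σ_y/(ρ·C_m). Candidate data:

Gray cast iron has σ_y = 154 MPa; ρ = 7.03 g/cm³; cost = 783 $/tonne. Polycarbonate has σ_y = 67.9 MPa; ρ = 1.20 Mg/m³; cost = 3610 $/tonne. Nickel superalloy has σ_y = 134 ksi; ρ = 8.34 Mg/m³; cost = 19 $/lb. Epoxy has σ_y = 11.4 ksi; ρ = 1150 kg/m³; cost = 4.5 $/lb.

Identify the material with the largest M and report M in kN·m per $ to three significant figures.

gray cast iron, M = 28.0 kN·m per $

Convert each candidate to consistent units, then evaluate M:
  gray cast iron: σ_y = 154.0 MPa, ρ = 7030 kg/m³, cost = 0.7830 $/kg
  polycarbonate: σ_y = 67.90 MPa, ρ = 1200 kg/m³, cost = 3.610 $/kg
  nickel superalloy: σ_y = 923.9 MPa, ρ = 8340 kg/m³, cost = 41.89 $/kg
  epoxy: σ_y = 78.60 MPa, ρ = 1150 kg/m³, cost = 9.921 $/kg
  gray cast iron: M = 28.0 kN·m per $
  polycarbonate: M = 15.7 kN·m per $
  epoxy: M = 6.89 kN·m per $
  nickel superalloy: M = 2.64 kN·m per $
Gray cast iron ranks first.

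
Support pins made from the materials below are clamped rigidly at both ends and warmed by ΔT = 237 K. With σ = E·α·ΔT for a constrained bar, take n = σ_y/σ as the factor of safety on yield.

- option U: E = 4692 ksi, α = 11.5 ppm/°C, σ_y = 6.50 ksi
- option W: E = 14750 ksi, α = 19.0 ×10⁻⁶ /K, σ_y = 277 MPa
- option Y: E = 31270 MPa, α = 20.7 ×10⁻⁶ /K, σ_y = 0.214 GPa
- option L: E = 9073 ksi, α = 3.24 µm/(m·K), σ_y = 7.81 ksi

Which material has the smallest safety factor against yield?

In consistent units (E in GPa, α in ×10⁻⁶/K, σ_y in MPa):
  option U: E = 32.35, α = 11.5, σ_y = 44.82 → σ = 88.2 MPa, n = 0.508
  option W: E = 101.7, α = 19.0, σ_y = 277.0 → σ = 458 MPa, n = 0.605
  option Y: E = 31.27, α = 20.7, σ_y = 214.0 → σ = 153 MPa, n = 1.39
  option L: E = 62.56, α = 3.24, σ_y = 53.85 → σ = 48.0 MPa, n = 1.12
Smallest n: option U with n = 0.508.

option U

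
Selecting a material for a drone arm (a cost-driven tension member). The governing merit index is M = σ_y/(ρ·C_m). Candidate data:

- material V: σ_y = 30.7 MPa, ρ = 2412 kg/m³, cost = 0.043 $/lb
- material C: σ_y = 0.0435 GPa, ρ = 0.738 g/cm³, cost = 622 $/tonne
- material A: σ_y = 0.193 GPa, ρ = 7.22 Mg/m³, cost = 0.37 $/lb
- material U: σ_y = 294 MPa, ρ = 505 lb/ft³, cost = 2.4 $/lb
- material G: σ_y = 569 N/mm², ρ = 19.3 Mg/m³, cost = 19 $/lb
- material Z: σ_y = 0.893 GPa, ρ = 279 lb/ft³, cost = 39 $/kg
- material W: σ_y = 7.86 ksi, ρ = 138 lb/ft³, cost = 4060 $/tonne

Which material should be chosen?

material V

Putting every candidate on a common basis:
  material V: σ_y = 30.70 MPa, ρ = 2412 kg/m³, cost = 0.09480 $/kg
  material C: σ_y = 43.50 MPa, ρ = 738.0 kg/m³, cost = 0.6220 $/kg
  material A: σ_y = 193.0 MPa, ρ = 7220 kg/m³, cost = 0.8157 $/kg
  material U: σ_y = 294.0 MPa, ρ = 8089 kg/m³, cost = 5.291 $/kg
  material G: σ_y = 569.0 MPa, ρ = 19300 kg/m³, cost = 41.89 $/kg
  material Z: σ_y = 893.0 MPa, ρ = 4469 kg/m³, cost = 39.00 $/kg
  material W: σ_y = 54.19 MPa, ρ = 2211 kg/m³, cost = 4.060 $/kg
  material V: M = 134 kN·m per $
  material C: M = 94.8 kN·m per $
  material A: M = 32.8 kN·m per $
  material U: M = 6.87 kN·m per $
  material W: M = 6.04 kN·m per $
  material Z: M = 5.12 kN·m per $
  material G: M = 0.704 kN·m per $
Highest index: material V.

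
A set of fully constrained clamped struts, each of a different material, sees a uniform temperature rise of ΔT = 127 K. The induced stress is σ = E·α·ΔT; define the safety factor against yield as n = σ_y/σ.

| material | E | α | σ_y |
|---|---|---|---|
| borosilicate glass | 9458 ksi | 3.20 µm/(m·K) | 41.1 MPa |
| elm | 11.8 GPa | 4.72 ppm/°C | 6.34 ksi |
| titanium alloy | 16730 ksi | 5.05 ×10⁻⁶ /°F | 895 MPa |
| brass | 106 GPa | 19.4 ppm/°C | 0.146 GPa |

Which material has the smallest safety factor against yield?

brass

Per material, after unit conversion:
  borosilicate glass: E = 65.21, α = 3.20, σ_y = 41.10 → σ = 26.5 MPa, n = 1.55
  elm: E = 11.80, α = 4.72, σ_y = 43.71 → σ = 7.07 MPa, n = 6.18
  titanium alloy: E = 115.3, α = 9.09, σ_y = 895.0 → σ = 133 MPa, n = 6.72
  brass: E = 106.0, α = 19.4, σ_y = 146.0 → σ = 261 MPa, n = 0.559
Brass has the lowest safety factor, n = 0.559.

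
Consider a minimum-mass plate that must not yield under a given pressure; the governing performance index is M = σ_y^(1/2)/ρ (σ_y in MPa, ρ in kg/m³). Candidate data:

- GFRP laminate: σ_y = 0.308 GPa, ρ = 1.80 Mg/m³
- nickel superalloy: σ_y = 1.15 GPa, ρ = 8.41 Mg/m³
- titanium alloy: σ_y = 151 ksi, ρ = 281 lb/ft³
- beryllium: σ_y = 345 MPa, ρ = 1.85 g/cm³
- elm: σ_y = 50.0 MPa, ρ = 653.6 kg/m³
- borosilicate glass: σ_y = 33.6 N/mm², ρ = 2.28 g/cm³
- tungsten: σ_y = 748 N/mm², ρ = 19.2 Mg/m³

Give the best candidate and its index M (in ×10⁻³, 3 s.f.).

elm, M = 10.8×10⁻³

After converting to SI:
  GFRP laminate: σ_y = 308.0 MPa, ρ = 1800 kg/m³
  nickel superalloy: σ_y = 1150 MPa, ρ = 8410 kg/m³
  titanium alloy: σ_y = 1041 MPa, ρ = 4501 kg/m³
  beryllium: σ_y = 345.0 MPa, ρ = 1850 kg/m³
  elm: σ_y = 50.00 MPa, ρ = 653.6 kg/m³
  borosilicate glass: σ_y = 33.60 MPa, ρ = 2280 kg/m³
  tungsten: σ_y = 748.0 MPa, ρ = 19200 kg/m³
  elm: M = 10.8×10⁻³
  beryllium: M = 10.0×10⁻³
  GFRP laminate: M = 9.75×10⁻³
  titanium alloy: M = 7.17×10⁻³
  nickel superalloy: M = 4.03×10⁻³
  borosilicate glass: M = 2.54×10⁻³
  tungsten: M = 1.42×10⁻³
Elm has the largest M.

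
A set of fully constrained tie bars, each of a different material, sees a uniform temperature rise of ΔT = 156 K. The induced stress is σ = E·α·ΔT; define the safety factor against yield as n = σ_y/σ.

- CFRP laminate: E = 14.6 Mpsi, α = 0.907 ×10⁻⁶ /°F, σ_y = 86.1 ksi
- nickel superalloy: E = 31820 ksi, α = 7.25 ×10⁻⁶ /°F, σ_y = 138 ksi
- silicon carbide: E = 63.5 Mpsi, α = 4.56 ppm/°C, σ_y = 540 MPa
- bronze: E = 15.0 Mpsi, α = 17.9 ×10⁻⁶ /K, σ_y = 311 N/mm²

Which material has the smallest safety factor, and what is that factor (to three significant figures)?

bronze, n = 1.08

With everything in SI (GPa, ×10⁻⁶/K, MPa):
  CFRP laminate: E = 100.7, α = 1.63, σ_y = 593.6 → σ = 25.6 MPa, n = 23.2
  nickel superalloy: E = 219.4, α = 13.0, σ_y = 951.5 → σ = 447 MPa, n = 2.13
  silicon carbide: E = 437.8, α = 4.56, σ_y = 540.0 → σ = 311 MPa, n = 1.73
  bronze: E = 103.4, α = 17.9, σ_y = 311.0 → σ = 289 MPa, n = 1.08
The minimum is bronze at n = 1.08.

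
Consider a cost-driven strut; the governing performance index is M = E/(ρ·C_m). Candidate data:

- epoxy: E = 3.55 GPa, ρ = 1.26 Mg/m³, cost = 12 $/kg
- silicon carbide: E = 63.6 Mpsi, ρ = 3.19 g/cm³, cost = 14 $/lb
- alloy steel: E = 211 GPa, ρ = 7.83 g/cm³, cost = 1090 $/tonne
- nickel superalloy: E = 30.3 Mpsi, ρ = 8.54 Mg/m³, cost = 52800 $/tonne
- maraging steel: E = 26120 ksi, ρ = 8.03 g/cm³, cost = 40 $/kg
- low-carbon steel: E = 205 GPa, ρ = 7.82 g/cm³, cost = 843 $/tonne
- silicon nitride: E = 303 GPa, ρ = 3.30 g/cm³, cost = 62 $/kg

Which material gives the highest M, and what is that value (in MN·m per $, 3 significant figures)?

low-carbon steel, M = 31.1 MN·m per $

Convert each candidate to consistent units, then evaluate M:
  epoxy: E = 3.550 GPa, ρ = 1260 kg/m³, cost = 12.00 $/kg
  silicon carbide: E = 438.5 GPa, ρ = 3190 kg/m³, cost = 30.86 $/kg
  alloy steel: E = 211.0 GPa, ρ = 7830 kg/m³, cost = 1.090 $/kg
  nickel superalloy: E = 208.9 GPa, ρ = 8540 kg/m³, cost = 52.80 $/kg
  maraging steel: E = 180.1 GPa, ρ = 8030 kg/m³, cost = 40.00 $/kg
  low-carbon steel: E = 205.0 GPa, ρ = 7820 kg/m³, cost = 0.8430 $/kg
  silicon nitride: E = 303.0 GPa, ρ = 3300 kg/m³, cost = 62.00 $/kg
  low-carbon steel: M = 31.1 MN·m per $
  alloy steel: M = 24.7 MN·m per $
  silicon carbide: M = 4.45 MN·m per $
  silicon nitride: M = 1.48 MN·m per $
  maraging steel: M = 0.561 MN·m per $
  nickel superalloy: M = 0.463 MN·m per $
  epoxy: M = 0.235 MN·m per $
Low-carbon steel ranks first.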